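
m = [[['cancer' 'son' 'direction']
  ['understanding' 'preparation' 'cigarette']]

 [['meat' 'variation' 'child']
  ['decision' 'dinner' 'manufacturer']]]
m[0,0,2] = 'direction'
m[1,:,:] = [['meat', 'variation', 'child'], ['decision', 'dinner', 'manufacturer']]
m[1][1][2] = 'manufacturer'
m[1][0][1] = 'variation'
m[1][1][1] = 'dinner'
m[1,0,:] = ['meat', 'variation', 'child']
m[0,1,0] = 'understanding'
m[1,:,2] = ['child', 'manufacturer']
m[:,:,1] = [['son', 'preparation'], ['variation', 'dinner']]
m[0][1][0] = 'understanding'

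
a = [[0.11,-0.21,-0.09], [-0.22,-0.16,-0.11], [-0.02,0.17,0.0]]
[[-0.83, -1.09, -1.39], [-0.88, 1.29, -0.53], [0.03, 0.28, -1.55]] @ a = [[0.18, 0.11, 0.19], [-0.37, -0.11, -0.06], [-0.03, -0.31, -0.03]]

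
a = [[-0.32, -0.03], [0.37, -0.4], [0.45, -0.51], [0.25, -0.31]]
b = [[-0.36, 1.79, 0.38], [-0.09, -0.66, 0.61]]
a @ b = [[0.12, -0.55, -0.14], [-0.10, 0.93, -0.10], [-0.12, 1.14, -0.14], [-0.06, 0.65, -0.09]]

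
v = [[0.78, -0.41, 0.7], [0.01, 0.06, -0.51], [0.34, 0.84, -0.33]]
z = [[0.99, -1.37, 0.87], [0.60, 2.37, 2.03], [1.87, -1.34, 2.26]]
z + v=[[1.77, -1.78, 1.57], [0.61, 2.43, 1.52], [2.21, -0.50, 1.93]]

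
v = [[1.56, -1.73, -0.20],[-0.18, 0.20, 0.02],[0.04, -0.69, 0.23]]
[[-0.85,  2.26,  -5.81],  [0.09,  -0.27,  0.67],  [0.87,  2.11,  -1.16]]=v @ [[-0.72, -0.85, -1.72], [-0.45, -2.34, 1.75], [2.55, 2.32, 0.49]]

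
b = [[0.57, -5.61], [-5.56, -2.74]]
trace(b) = -2.17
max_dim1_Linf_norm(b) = 5.61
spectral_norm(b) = 6.91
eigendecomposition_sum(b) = [[3.04,-2.28], [-2.26,1.70]] + [[-2.47, -3.33],[-3.30, -4.44]]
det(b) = -32.75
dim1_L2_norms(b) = [5.64, 6.2]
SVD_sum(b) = [[-2.47, -3.39], [-3.23, -4.44]] + [[3.04, -2.22], [-2.33, 1.7]]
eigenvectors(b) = [[0.8, 0.6], [-0.60, 0.8]]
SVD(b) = [[0.61, 0.79], [0.79, -0.61]] @ diag([6.9103416280370125, 4.739765667606234]) @ [[-0.59, -0.81], [0.81, -0.59]]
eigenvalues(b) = [4.74, -6.91]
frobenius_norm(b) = 8.38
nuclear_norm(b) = 11.65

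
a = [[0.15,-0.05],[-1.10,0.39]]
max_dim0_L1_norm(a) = 1.25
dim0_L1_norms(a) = [1.25, 0.44]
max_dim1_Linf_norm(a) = 1.1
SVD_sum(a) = [[0.15, -0.05],[-1.1, 0.39]] + [[0.0, 0.00],  [0.0, 0.0]]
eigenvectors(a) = [[-0.33, 0.13],[-0.94, -0.99]]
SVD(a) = [[-0.13, 0.99],[0.99, 0.13]] @ diag([1.1777483468759198, 0.0029717723733462004]) @ [[-0.94, 0.33], [0.33, 0.94]]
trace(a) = 0.54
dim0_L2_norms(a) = [1.11, 0.39]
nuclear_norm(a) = 1.18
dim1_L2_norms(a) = [0.16, 1.17]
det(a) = 0.00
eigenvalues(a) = [0.01, 0.53]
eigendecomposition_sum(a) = [[0.0, 0.0], [0.01, 0.00]] + [[0.15, -0.05], [-1.11, 0.39]]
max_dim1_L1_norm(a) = 1.49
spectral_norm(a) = 1.18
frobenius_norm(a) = 1.18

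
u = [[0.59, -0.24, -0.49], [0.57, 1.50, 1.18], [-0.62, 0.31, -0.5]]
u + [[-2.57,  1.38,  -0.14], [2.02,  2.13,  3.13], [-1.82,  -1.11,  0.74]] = [[-1.98,1.14,-0.63], [2.59,3.63,4.31], [-2.44,-0.80,0.24]]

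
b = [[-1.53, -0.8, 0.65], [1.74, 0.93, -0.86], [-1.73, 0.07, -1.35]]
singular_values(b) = [3.06, 1.87, 0.02]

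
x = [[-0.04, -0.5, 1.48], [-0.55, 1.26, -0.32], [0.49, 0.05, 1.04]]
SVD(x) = [[0.73, 0.32, -0.61], [-0.49, 0.86, -0.13], [0.48, 0.39, 0.78]] @ diag([2.036084726498037, 1.1614889437641294, 0.5138116581346701]) @ [[0.23,-0.47,0.85], [-0.25,0.82,0.52], [0.94,0.34,-0.07]]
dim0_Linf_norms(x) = [0.55, 1.26, 1.48]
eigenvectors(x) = [[0.93, 0.49, -0.02], [0.23, -0.82, 0.95], [-0.28, 0.30, 0.31]]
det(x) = -1.22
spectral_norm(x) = 2.04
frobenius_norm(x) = 2.40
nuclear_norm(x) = 3.71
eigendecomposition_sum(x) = [[-0.46, -0.13, 0.39],[-0.11, -0.03, 0.09],[0.14, 0.04, -0.12]] + [[0.43, -0.35, 1.12],[-0.72, 0.59, -1.88],[0.26, -0.22, 0.68]] + [[-0.01, -0.01, -0.03], [0.28, 0.70, 1.47], [0.09, 0.23, 0.47]]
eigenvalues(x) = [-0.61, 1.7, 1.17]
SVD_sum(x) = [[0.35,-0.7,1.27], [-0.23,0.46,-0.84], [0.23,-0.46,0.83]] + [[-0.09, 0.3, 0.19],[-0.25, 0.82, 0.52],[-0.12, 0.37, 0.24]] + [[-0.29, -0.1, 0.02], [-0.06, -0.02, 0.00], [0.38, 0.14, -0.03]]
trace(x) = 2.26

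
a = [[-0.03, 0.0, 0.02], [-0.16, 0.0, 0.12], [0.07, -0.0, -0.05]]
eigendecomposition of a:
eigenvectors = [[0.0,0.1,-0.16],[1.0,-0.98,-0.91],[0.0,0.15,0.39]]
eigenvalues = [0.0, -0.0, -0.08]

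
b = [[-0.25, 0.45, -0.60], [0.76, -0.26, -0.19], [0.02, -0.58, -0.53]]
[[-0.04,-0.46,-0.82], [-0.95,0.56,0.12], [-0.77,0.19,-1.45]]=b@[[-0.86, 0.62, 0.92], [0.54, -0.46, 0.97], [0.83, 0.17, 1.71]]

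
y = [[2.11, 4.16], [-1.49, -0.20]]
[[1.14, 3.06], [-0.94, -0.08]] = y@ [[0.64, -0.05], [-0.05, 0.76]]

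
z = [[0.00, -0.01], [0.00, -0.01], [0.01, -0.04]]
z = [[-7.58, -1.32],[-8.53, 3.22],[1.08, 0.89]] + [[7.58, 1.31],[8.53, -3.23],[-1.07, -0.93]]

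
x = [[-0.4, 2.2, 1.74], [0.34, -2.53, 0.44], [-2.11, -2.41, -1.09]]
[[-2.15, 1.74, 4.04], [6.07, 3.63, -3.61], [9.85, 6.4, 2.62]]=x@[[-2.51,-2.56,-2.67],  [-2.50,-1.4,1.12],  [1.35,2.18,0.29]]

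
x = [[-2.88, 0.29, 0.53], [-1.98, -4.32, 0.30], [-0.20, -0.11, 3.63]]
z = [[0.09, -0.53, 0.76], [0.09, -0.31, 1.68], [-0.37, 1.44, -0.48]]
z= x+[[2.97, -0.82, 0.23], [2.07, 4.01, 1.38], [-0.17, 1.55, -4.11]]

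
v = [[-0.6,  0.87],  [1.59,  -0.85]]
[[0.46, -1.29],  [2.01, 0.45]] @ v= [[-2.33,1.50], [-0.49,1.37]]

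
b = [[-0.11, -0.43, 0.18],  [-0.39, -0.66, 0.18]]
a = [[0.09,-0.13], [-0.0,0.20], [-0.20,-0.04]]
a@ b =[[0.04, 0.05, -0.01], [-0.08, -0.13, 0.04], [0.04, 0.11, -0.04]]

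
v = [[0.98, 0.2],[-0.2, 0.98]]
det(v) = 1.000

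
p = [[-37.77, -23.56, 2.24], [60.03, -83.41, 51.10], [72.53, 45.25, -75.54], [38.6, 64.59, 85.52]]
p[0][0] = -37.77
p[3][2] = 85.52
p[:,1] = [-23.56, -83.41, 45.25, 64.59]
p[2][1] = 45.25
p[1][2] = 51.1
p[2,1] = 45.25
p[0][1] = -23.56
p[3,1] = 64.59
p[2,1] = 45.25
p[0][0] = -37.77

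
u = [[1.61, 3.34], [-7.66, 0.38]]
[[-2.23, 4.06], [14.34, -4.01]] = u@[[-1.86, 0.57], [0.23, 0.94]]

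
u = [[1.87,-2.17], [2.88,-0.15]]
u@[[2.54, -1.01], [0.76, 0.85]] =[[3.1, -3.73], [7.20, -3.04]]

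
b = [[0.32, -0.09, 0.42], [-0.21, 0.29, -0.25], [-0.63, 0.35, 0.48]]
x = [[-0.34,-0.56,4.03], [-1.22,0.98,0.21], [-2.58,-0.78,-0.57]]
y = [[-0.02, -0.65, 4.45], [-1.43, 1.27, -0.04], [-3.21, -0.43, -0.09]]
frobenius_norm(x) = 5.17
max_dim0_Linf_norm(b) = 0.63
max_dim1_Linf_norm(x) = 4.03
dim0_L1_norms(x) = [4.14, 2.32, 4.81]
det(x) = 14.85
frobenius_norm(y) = 5.86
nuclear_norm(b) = 1.70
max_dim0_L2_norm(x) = 4.08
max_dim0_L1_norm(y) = 4.66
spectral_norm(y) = 4.50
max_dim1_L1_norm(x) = 4.93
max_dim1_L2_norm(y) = 4.5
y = x + b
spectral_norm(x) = 4.10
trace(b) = 1.09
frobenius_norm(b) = 1.11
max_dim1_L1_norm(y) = 5.12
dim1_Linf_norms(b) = [0.42, 0.29, 0.63]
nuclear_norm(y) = 9.34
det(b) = 0.10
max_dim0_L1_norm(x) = 4.81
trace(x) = 0.07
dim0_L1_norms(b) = [1.16, 0.73, 1.15]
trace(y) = 1.16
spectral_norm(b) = 0.88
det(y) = 20.88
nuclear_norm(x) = 8.25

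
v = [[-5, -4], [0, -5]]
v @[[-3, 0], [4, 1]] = [[-1, -4], [-20, -5]]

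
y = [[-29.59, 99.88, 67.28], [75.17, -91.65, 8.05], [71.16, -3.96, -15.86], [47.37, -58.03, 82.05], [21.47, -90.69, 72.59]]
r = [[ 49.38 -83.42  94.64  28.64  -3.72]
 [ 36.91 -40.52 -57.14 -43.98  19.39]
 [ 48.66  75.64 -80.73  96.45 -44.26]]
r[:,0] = [49.38, 36.91, 48.66]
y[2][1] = -3.96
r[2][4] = -44.26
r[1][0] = 36.91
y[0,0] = -29.59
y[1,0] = 75.17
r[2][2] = -80.73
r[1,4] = 19.39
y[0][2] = 67.28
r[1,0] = 36.91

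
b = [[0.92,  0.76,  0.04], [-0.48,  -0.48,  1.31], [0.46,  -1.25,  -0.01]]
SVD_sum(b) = [[0.32, 0.68, -0.48], [-0.44, -0.95, 0.67], [-0.28, -0.60, 0.42]] + [[-0.04, 0.05, 0.05], [-0.34, 0.45, 0.42], [0.49, -0.66, -0.62]] + [[0.64, 0.03, 0.47],[0.30, 0.02, 0.22],[0.25, 0.01, 0.19]]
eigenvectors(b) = [[(0.92+0j), (0.17+0.23j), 0.17-0.23j], [(0.04+0j), -0.69+0.00j, -0.69-0.00j], [0.38+0.00j, -0.05-0.66j, -0.05+0.66j]]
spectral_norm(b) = 1.72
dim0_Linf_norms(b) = [0.92, 1.25, 1.31]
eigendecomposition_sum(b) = [[(0.84+0j), 0.19-0.00j, 0.29+0.00j], [0.04+0.00j, (0.01-0j), (0.01+0j)], [0.35+0.00j, 0.08-0.00j, 0.12+0.00j]] + [[(0.04+0.1j), (0.28-0.09j), (-0.12-0.24j)], [-0.26-0.08j, -0.24+0.68j, (0.65+0.11j)], [0.06-0.25j, (-0.66-0.19j), -0.07+0.63j]] + [[0.04-0.10j, (0.28+0.09j), -0.12+0.24j], [(-0.26+0.08j), (-0.24-0.68j), (0.65-0.11j)], [(0.06+0.25j), (-0.66+0.19j), (-0.07-0.63j)]]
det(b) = 2.00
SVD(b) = [[-0.52, 0.06, -0.85], [0.72, 0.56, -0.40], [0.46, -0.82, -0.34]] @ diag([1.7168524193513, 1.249801849644414, 0.9311890821916827]) @ [[-0.36,-0.76,0.54], [-0.48,0.64,0.6], [-0.8,-0.04,-0.59]]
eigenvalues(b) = [(0.97+0j), (-0.27+1.41j), (-0.27-1.41j)]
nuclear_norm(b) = 3.90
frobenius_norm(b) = 2.32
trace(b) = 0.43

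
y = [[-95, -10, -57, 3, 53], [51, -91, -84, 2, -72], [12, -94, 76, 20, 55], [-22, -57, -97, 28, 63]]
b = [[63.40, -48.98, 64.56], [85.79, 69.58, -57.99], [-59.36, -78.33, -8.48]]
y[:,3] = [3, 2, 20, 28]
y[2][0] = 12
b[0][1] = -48.98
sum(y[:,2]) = -162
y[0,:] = [-95, -10, -57, 3, 53]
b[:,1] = [-48.98, 69.58, -78.33]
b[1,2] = -57.99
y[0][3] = 3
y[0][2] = -57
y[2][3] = 20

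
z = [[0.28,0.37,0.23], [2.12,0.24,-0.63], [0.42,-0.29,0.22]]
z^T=[[0.28, 2.12, 0.42],  [0.37, 0.24, -0.29],  [0.23, -0.63, 0.22]]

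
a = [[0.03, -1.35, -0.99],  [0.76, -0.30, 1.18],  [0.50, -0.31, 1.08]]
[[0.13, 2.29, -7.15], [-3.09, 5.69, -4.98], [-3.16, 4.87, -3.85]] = a@[[1.33, 2.34, -4.54],[2.09, -3.43, 5.18],[-2.94, 2.44, 0.02]]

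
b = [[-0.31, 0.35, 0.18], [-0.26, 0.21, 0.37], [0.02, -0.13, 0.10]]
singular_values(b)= [0.69, 0.23, 0.03]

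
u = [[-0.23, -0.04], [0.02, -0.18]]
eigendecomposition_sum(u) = [[-0.12-0.19j,(-0.02-0.31j)],[(0.01+0.15j),(-0.09+0.2j)]] + [[-0.12+0.19j, (-0.02+0.31j)], [0.01-0.15j, (-0.09-0.2j)]]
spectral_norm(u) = 0.23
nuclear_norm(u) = 0.41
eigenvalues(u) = [(-0.2+0.01j), (-0.2-0.01j)]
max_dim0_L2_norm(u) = 0.23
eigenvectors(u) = [[0.82+0.00j,  (0.82-0j)], [(-0.51-0.27j),  (-0.51+0.27j)]]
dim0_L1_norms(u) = [0.25, 0.22]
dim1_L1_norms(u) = [0.27, 0.2]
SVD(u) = [[-0.99, -0.12], [-0.12, 0.99]] @ diag([0.2341093175866792, 0.1802576695153341]) @ [[0.97, 0.26], [0.26, -0.97]]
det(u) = 0.04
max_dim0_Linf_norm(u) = 0.23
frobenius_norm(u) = 0.30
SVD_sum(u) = [[-0.22, -0.06], [-0.03, -0.01]] + [[-0.01,0.02], [0.05,-0.17]]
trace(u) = -0.41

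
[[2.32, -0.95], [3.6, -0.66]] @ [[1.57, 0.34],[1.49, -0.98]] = [[2.23,1.72], [4.67,1.87]]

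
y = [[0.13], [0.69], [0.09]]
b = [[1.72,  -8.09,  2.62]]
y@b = [[0.22, -1.05, 0.34], [1.19, -5.58, 1.81], [0.15, -0.73, 0.24]]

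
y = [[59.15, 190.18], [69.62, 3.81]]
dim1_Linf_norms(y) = [190.18, 69.62]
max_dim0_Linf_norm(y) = 190.18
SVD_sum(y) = [[67.4, 187.21], [9.2, 25.56]] + [[-8.25, 2.97], [60.42, -21.75]]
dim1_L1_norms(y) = [249.33, 73.43]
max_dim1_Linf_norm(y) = 190.18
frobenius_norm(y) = 211.02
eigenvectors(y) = [[0.90, -0.79], [0.43, 0.61]]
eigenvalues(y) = [149.83, -86.87]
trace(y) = 62.96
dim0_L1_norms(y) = [128.77, 193.99]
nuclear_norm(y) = 265.63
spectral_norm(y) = 200.82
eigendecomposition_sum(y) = [[92.43, 120.38], [44.07, 57.4]] + [[-33.28,69.8], [25.55,-53.59]]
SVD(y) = [[-0.99, -0.14], [-0.14, 0.99]] @ diag([200.81921978643632, 64.80938484792905]) @ [[-0.34, -0.94], [0.94, -0.34]]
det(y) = -13014.97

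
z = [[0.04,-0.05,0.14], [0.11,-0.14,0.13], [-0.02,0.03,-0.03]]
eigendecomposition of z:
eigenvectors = [[0.48, 0.8, 0.78], [0.86, 0.56, 0.62], [-0.20, -0.22, 0.07]]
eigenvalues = [-0.11, -0.03, 0.01]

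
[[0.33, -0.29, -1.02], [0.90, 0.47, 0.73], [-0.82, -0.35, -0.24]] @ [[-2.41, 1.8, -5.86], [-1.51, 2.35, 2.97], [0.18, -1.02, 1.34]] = [[-0.54, 0.95, -4.16], [-2.75, 1.98, -2.9], [2.46, -2.05, 3.44]]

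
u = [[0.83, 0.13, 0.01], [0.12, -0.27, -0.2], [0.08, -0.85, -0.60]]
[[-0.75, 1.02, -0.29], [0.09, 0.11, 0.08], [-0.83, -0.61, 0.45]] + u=[[0.08, 1.15, -0.28], [0.21, -0.16, -0.12], [-0.75, -1.46, -0.15]]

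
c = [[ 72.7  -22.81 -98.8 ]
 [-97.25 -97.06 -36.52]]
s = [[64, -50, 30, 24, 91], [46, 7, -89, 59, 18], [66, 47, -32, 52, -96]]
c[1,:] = [-97.25, -97.06, -36.52]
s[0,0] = 64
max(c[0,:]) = 72.7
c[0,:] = [72.7, -22.81, -98.8]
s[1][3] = 59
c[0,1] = -22.81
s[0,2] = 30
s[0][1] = -50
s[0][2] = 30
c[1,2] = -36.52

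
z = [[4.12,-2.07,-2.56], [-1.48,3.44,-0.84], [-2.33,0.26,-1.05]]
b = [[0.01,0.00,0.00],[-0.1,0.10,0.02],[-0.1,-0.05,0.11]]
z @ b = [[0.5,-0.08,-0.32], [-0.27,0.39,-0.02], [0.06,0.08,-0.11]]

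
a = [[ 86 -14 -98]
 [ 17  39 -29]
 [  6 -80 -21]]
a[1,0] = 17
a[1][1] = 39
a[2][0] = 6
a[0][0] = 86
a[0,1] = -14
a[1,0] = 17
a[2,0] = 6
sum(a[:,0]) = 109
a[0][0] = 86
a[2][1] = -80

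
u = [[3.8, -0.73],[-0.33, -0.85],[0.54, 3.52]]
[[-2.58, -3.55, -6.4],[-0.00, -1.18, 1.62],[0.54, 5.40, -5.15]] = u@[[-0.63,-0.62,-1.91], [0.25,1.63,-1.17]]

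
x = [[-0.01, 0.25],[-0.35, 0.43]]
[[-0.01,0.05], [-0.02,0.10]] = x@ [[0.01, -0.04], [-0.04, 0.21]]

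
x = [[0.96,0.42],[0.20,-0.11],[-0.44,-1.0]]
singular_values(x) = [1.41, 0.59]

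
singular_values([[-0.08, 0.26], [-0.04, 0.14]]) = [0.31, 0.0]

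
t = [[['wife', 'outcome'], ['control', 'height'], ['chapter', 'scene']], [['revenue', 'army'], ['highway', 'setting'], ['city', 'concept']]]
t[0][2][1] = 'scene'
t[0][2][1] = 'scene'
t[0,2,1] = 'scene'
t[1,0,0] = 'revenue'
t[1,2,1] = 'concept'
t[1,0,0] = 'revenue'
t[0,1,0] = 'control'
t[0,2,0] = 'chapter'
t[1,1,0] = 'highway'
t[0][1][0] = 'control'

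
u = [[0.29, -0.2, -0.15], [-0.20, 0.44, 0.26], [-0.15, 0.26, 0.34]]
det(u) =0.016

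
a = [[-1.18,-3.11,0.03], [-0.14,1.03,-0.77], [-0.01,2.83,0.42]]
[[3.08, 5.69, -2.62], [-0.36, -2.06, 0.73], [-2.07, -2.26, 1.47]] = a @ [[-0.8, -2.01, 0.71], [-0.69, -1.05, 0.57], [-0.31, 1.64, -0.32]]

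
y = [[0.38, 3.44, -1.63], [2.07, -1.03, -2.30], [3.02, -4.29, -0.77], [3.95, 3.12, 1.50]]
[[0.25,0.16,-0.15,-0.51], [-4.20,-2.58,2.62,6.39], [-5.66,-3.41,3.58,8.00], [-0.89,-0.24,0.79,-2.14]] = y@[[-0.93, -0.52, 0.62, 0.84],[0.53, 0.34, -0.32, -0.99],[0.75, 0.50, -0.44, -1.58]]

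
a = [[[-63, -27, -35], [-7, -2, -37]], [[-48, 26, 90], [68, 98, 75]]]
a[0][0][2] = -35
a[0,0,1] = -27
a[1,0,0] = -48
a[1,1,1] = 98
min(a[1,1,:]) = 68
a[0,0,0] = -63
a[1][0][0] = -48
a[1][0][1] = 26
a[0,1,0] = -7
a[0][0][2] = -35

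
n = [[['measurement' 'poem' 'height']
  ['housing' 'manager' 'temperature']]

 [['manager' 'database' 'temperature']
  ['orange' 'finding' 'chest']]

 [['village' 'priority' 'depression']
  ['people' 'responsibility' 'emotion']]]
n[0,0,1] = 'poem'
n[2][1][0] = 'people'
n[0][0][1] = 'poem'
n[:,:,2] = [['height', 'temperature'], ['temperature', 'chest'], ['depression', 'emotion']]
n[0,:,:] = [['measurement', 'poem', 'height'], ['housing', 'manager', 'temperature']]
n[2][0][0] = 'village'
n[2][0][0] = 'village'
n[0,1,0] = 'housing'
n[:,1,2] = ['temperature', 'chest', 'emotion']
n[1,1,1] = 'finding'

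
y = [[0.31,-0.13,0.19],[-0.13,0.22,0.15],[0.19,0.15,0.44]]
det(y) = 0.00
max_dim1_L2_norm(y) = 0.5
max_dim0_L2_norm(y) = 0.5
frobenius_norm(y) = 0.70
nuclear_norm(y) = 0.97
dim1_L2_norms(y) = [0.39, 0.3, 0.5]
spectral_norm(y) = 0.58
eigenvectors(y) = [[0.57, 0.64, 0.51],[0.67, -0.73, 0.17],[-0.48, -0.24, 0.85]]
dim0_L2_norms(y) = [0.39, 0.3, 0.5]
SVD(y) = [[-0.51, 0.64, -0.57], [-0.17, -0.73, -0.67], [-0.85, -0.24, 0.48]] @ diag([0.5837153742361468, 0.3851949825191839, 0.0010896432446693145]) @ [[-0.51, -0.17, -0.85], [0.64, -0.73, -0.24], [-0.57, -0.67, 0.48]]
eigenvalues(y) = [0.0, 0.39, 0.58]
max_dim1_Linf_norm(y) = 0.44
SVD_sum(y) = [[0.15, 0.05, 0.25],[0.05, 0.02, 0.08],[0.25, 0.08, 0.42]] + [[0.16,-0.18,-0.06], [-0.18,0.20,0.07], [-0.06,0.07,0.02]] + [[0.0, 0.00, -0.00], [0.0, 0.0, -0.00], [-0.00, -0.00, 0.0]]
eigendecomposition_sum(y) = [[0.00, 0.00, -0.0], [0.0, 0.00, -0.0], [-0.0, -0.00, 0.00]] + [[0.16, -0.18, -0.06],[-0.18, 0.2, 0.07],[-0.06, 0.07, 0.02]] + [[0.15, 0.05, 0.25], [0.05, 0.02, 0.08], [0.25, 0.08, 0.42]]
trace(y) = 0.97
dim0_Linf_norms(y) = [0.31, 0.22, 0.44]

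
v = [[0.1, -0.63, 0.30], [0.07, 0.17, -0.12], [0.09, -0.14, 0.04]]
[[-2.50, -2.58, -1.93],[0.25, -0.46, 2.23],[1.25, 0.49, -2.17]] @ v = [[-0.6, 1.41, -0.52], [0.19, -0.55, 0.22], [-0.04, -0.40, 0.23]]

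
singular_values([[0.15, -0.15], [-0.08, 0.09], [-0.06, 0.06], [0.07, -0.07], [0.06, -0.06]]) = [0.29, 0.01]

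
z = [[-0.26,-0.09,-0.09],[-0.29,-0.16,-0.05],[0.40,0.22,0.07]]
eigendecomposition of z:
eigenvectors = [[(0.17-0.1j), (0.17+0.1j), (-0.44+0j)], [0.58+0.00j, (0.58-0j), 0.58+0.00j], [-0.79+0.00j, -0.79-0.00j, 0.69+0.00j]]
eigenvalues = [(-0.18+0.05j), (-0.18-0.05j), 0j]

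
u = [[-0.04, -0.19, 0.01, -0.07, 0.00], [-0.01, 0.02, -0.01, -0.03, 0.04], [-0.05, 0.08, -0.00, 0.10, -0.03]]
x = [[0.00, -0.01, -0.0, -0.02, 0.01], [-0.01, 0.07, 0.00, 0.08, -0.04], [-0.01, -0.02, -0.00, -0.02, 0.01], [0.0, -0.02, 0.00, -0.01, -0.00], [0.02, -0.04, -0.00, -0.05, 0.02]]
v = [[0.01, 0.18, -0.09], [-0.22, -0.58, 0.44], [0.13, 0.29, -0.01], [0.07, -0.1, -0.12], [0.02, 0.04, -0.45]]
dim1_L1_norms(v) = [0.28, 1.24, 0.43, 0.29, 0.51]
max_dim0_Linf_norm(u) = 0.19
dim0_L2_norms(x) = [0.02, 0.09, 0.0, 0.1, 0.05]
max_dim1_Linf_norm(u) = 0.19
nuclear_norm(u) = 0.37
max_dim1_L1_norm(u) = 0.31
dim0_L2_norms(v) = [0.27, 0.68, 0.65]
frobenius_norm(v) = 0.98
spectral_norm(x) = 0.14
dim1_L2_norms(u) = [0.21, 0.06, 0.14]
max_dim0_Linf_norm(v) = 0.58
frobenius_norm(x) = 0.14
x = v @ u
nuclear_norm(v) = 1.40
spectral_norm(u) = 0.23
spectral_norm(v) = 0.88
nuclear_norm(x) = 0.17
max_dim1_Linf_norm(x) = 0.08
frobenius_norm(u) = 0.26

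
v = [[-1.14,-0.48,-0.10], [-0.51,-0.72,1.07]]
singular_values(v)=[1.6, 0.94]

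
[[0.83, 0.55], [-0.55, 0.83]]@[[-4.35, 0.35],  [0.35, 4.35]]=[[-3.42,2.68],[2.68,3.42]]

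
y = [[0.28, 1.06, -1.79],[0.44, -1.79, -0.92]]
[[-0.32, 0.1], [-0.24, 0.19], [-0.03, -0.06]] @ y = [[-0.05,  -0.52,  0.48], [0.02,  -0.59,  0.25], [-0.03,  0.08,  0.11]]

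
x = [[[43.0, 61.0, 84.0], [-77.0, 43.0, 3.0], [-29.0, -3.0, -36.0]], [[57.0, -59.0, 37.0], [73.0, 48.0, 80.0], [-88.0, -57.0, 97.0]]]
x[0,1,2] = 3.0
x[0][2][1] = -3.0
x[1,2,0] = -88.0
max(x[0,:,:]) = 84.0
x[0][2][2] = -36.0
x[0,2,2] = -36.0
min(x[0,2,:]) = -36.0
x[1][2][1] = -57.0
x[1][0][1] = -59.0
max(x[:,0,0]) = 57.0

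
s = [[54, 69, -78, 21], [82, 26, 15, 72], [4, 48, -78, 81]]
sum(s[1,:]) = 195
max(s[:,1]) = 69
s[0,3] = 21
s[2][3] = 81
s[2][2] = -78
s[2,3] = 81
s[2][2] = -78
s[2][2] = -78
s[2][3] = 81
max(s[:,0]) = 82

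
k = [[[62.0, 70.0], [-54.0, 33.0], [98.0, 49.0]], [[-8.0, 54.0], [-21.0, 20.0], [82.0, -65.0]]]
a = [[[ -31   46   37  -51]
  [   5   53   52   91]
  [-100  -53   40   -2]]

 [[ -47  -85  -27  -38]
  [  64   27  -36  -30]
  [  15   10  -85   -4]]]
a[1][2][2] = -85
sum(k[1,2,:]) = 17.0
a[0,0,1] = 46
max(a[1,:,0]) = 64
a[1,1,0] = 64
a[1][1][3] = -30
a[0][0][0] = -31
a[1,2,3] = -4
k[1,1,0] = -21.0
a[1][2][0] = 15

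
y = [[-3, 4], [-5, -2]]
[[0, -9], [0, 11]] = y@[[0, -1], [0, -3]]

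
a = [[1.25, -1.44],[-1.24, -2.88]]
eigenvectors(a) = [[0.96, 0.30], [-0.26, 0.95]]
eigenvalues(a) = [1.64, -3.27]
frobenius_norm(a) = 3.67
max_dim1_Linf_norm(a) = 2.88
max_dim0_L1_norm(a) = 4.32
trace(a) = -1.63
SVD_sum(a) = [[-0.25, -1.09], [-0.69, -3.01]] + [[1.50, -0.35], [-0.55, 0.13]]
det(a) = -5.39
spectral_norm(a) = 3.28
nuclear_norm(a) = 4.92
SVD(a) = [[0.34, 0.94], [0.94, -0.34]] @ diag([3.282783231135219, 1.6405591294974438]) @ [[-0.22, -0.97], [0.97, -0.22]]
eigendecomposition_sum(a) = [[1.51, -0.48],[-0.41, 0.13]] + [[-0.26,-0.96], [-0.83,-3.01]]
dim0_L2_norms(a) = [1.76, 3.22]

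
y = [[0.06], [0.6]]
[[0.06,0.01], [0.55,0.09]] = y@[[0.92, 0.15]]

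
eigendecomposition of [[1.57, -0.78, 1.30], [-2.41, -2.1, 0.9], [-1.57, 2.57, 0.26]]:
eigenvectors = [[-0.10-0.49j, -0.10+0.49j, -0.26+0.00j], [0.33+0.18j, (0.33-0.18j), -0.84+0.00j], [(0.78+0j), (0.78-0j), (0.48+0j)]]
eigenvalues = [(1.55+1.56j), (1.55-1.56j), (-3.36+0j)]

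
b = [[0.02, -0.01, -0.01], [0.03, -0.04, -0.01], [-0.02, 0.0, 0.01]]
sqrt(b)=[[(0.1-0.01j), -0.02+0.04j, -0.05+0.01j], [(0.07-0.1j), (-0.01+0.2j), -0.04+0.03j], [-0.13+0.02j, (0.02+0.01j), (0.07+0.02j)]]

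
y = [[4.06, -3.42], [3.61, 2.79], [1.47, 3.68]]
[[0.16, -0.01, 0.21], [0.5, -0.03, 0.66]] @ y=[[0.92, 0.2], [2.89, 0.64]]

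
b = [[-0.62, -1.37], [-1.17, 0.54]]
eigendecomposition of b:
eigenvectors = [[-0.86, 0.57], [-0.51, -0.82]]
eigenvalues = [-1.43, 1.35]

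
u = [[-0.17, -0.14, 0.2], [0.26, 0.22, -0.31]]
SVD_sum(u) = [[-0.17, -0.14, 0.2],[0.26, 0.22, -0.31]] + [[-0.00, 0.0, -0.0], [-0.0, 0.0, -0.00]]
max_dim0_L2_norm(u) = 0.37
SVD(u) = [[-0.54,0.84], [0.84,0.54]] @ diag([0.5482643938065306, 0.002480823241922056]) @ [[0.57, 0.48, -0.67], [-0.70, 0.71, -0.08]]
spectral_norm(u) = 0.55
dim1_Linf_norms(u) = [0.2, 0.31]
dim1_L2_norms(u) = [0.3, 0.46]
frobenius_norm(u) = 0.55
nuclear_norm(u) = 0.55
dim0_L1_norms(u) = [0.43, 0.36, 0.51]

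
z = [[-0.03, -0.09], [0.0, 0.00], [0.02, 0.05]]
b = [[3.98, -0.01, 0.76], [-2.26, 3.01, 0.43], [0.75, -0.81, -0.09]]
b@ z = [[-0.10, -0.32], [0.08, 0.22], [-0.02, -0.07]]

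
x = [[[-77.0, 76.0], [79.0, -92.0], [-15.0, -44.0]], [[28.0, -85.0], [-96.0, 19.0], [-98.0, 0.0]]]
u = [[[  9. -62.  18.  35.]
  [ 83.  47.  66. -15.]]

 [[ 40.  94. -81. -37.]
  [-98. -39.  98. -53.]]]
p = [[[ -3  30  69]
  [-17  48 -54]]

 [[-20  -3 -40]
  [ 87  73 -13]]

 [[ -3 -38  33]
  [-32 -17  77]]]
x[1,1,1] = 19.0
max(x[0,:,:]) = 79.0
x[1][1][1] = 19.0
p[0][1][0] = -17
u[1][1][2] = 98.0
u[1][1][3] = -53.0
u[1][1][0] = -98.0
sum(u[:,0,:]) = 16.0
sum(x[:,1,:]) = -90.0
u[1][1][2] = 98.0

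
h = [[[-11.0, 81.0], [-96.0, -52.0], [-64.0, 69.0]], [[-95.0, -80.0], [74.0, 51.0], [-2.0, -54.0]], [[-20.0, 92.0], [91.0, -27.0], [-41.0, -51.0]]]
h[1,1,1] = 51.0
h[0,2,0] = -64.0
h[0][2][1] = 69.0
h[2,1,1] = -27.0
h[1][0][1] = -80.0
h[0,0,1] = 81.0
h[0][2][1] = 69.0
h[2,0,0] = -20.0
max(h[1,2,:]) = -2.0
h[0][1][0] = -96.0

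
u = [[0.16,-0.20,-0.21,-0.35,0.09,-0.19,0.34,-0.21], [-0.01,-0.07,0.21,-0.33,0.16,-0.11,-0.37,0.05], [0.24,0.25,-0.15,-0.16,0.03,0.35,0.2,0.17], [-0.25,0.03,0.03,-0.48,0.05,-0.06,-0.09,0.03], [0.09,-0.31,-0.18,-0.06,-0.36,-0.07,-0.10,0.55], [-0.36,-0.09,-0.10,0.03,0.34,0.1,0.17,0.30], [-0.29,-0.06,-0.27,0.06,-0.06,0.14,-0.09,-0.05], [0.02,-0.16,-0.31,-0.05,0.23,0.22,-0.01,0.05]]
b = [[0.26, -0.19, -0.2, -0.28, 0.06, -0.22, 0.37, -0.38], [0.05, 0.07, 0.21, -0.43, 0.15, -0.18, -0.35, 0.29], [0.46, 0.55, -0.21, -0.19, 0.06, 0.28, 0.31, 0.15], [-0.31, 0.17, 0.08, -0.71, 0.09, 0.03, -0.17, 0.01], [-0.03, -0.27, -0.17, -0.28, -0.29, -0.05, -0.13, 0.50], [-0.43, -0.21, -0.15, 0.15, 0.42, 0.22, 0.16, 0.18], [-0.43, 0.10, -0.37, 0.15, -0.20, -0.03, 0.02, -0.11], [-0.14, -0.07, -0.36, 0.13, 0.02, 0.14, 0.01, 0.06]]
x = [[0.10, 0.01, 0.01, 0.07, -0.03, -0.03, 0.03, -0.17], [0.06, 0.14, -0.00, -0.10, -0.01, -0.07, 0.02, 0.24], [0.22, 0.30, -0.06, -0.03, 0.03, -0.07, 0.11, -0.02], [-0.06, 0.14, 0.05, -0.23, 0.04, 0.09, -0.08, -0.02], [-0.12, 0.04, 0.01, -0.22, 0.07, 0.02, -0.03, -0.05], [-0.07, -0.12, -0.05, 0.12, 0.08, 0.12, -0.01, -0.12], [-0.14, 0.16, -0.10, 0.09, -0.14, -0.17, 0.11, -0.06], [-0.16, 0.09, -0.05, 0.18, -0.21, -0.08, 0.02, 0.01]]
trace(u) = -0.84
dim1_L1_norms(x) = [0.45, 0.64, 0.84, 0.71, 0.56, 0.69, 0.97, 0.8]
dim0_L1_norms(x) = [0.93, 1.0, 0.33, 1.04, 0.61, 0.65, 0.41, 0.69]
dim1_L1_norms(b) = [1.96, 1.73, 2.21, 1.57, 1.72, 1.92, 1.41, 0.93]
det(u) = -0.00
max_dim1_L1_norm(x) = 0.97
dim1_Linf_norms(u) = [0.35, 0.37, 0.35, 0.48, 0.55, 0.36, 0.29, 0.31]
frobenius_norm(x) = 0.89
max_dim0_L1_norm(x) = 1.04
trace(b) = -0.58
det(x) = -0.00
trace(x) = 0.26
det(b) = -0.01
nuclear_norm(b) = 5.23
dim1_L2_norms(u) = [0.66, 0.58, 0.6, 0.56, 0.77, 0.63, 0.44, 0.48]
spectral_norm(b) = 1.10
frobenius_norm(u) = 1.69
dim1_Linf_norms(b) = [0.38, 0.43, 0.55, 0.71, 0.5, 0.43, 0.43, 0.36]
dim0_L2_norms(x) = [0.36, 0.42, 0.15, 0.41, 0.28, 0.26, 0.18, 0.33]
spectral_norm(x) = 0.52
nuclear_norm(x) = 1.98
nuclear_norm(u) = 4.32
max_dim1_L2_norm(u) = 0.77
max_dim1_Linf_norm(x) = 0.3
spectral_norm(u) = 0.80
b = x + u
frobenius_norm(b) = 2.05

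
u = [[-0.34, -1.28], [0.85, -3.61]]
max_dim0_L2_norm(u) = 3.83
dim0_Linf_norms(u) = [0.85, 3.61]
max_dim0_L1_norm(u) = 4.89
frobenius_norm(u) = 3.94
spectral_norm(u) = 3.89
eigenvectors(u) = [[0.96, 0.40],[0.28, 0.91]]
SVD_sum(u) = [[0.22, -1.18], [0.67, -3.64]] + [[-0.56, -0.10], [0.18, 0.03]]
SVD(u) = [[0.31, 0.95], [0.95, -0.31]] @ diag([3.8929226413187914, 0.5947716441690245]) @ [[0.18, -0.98], [-0.98, -0.18]]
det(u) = 2.32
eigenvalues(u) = [-0.72, -3.23]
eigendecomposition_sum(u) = [[-0.82,  0.36], [-0.24,  0.11]] + [[0.48, -1.64], [1.09, -3.72]]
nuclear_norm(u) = 4.49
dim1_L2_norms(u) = [1.32, 3.71]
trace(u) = -3.95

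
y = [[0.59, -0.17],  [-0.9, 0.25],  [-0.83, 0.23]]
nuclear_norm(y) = 1.42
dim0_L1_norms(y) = [2.32, 0.65]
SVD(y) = [[-0.44, -0.9],  [0.66, -0.27],  [0.61, -0.35]] @ diag([1.4111236796332878, 0.0054736439607747794]) @ [[-0.96, 0.27], [0.27, 0.96]]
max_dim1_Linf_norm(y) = 0.9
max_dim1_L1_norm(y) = 1.15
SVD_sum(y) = [[0.59, -0.17],[-0.90, 0.25],[-0.83, 0.23]] + [[-0.00, -0.00], [-0.00, -0.00], [-0.0, -0.00]]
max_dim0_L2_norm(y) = 1.36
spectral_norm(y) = 1.41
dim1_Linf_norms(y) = [0.59, 0.9, 0.83]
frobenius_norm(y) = 1.41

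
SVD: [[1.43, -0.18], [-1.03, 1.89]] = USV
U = [[-0.46, 0.89],[0.89, 0.46]]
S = [2.36, 1.07]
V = [[-0.67, 0.75], [0.75, 0.67]]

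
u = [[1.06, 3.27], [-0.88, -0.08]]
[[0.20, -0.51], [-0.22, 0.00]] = u@[[0.25,  0.01], [-0.02,  -0.16]]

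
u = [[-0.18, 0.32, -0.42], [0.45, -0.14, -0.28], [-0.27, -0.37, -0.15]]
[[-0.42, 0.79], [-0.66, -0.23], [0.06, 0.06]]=u @ [[-0.74,-0.82], [-0.12,0.80], [1.23,-0.91]]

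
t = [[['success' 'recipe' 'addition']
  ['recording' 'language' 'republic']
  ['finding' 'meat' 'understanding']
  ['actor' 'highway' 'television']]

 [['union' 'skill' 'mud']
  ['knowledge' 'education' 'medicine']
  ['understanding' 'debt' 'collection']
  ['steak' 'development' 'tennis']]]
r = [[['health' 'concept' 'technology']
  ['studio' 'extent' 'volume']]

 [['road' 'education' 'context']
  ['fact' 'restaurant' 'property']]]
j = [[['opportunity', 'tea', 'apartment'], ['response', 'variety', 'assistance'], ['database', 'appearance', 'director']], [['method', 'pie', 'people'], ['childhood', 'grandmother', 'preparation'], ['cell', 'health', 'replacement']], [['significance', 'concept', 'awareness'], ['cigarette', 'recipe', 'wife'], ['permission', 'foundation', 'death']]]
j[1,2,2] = 'replacement'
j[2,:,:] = [['significance', 'concept', 'awareness'], ['cigarette', 'recipe', 'wife'], ['permission', 'foundation', 'death']]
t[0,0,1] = 'recipe'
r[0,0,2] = 'technology'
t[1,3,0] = 'steak'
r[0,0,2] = 'technology'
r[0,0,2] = 'technology'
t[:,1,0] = ['recording', 'knowledge']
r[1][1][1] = 'restaurant'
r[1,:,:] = [['road', 'education', 'context'], ['fact', 'restaurant', 'property']]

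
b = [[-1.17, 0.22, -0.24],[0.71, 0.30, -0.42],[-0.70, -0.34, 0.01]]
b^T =[[-1.17, 0.71, -0.70], [0.22, 0.3, -0.34], [-0.24, -0.42, 0.01]]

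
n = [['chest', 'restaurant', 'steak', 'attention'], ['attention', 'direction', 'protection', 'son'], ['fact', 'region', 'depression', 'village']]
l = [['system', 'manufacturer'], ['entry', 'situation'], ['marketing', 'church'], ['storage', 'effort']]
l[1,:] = ['entry', 'situation']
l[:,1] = ['manufacturer', 'situation', 'church', 'effort']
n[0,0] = 'chest'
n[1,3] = 'son'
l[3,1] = 'effort'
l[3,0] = 'storage'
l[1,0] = 'entry'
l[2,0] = 'marketing'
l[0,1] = 'manufacturer'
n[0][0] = 'chest'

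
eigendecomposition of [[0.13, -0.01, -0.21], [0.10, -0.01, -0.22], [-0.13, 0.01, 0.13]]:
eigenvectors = [[-0.64, -0.41, 0.08], [-0.59, -0.87, 1.00], [0.5, -0.27, 0.0]]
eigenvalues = [0.28, -0.03, -0.0]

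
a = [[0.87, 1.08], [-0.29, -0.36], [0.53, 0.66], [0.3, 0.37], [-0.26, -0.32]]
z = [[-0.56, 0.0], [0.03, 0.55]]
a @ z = [[-0.45, 0.59],[0.15, -0.2],[-0.28, 0.36],[-0.16, 0.2],[0.14, -0.18]]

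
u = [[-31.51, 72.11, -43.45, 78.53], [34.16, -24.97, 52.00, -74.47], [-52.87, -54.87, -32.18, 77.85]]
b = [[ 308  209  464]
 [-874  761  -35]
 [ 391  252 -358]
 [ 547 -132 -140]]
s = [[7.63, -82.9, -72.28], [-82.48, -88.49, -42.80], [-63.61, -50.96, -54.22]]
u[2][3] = 77.85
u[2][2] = -32.18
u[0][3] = 78.53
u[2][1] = -54.87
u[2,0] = -52.87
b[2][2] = -358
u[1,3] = -74.47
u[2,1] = -54.87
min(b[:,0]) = -874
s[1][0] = -82.48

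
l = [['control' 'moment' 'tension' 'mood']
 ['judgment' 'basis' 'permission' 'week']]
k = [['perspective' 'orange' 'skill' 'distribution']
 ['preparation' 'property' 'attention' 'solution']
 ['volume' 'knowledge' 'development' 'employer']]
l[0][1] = 'moment'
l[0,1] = 'moment'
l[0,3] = 'mood'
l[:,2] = ['tension', 'permission']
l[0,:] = ['control', 'moment', 'tension', 'mood']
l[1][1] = 'basis'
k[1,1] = 'property'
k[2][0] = 'volume'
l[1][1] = 'basis'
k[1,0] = 'preparation'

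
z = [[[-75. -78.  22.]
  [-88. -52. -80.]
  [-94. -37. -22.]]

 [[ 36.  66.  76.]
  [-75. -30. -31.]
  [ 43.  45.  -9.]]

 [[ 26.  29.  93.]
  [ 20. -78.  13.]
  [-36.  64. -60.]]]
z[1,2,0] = 43.0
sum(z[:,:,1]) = -71.0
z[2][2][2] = -60.0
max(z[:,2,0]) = 43.0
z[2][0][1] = 29.0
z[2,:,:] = [[26.0, 29.0, 93.0], [20.0, -78.0, 13.0], [-36.0, 64.0, -60.0]]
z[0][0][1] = -78.0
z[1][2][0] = 43.0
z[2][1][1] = -78.0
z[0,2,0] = -94.0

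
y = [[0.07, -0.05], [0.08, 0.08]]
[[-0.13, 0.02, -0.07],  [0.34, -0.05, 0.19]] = y @ [[0.68, -0.10, 0.39], [3.56, -0.52, 2.03]]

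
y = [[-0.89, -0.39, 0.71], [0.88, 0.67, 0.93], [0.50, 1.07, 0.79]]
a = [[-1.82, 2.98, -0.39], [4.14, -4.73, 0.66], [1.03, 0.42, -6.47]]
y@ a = [[0.74,-0.51,-4.50], [2.13,-0.16,-5.92], [4.33,-3.24,-4.60]]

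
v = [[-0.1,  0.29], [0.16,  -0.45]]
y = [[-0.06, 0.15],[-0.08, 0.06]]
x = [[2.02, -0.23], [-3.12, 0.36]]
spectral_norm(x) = 3.74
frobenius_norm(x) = 3.74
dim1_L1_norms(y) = [0.21, 0.14]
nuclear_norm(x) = 3.74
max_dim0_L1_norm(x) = 5.14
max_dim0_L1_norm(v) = 0.74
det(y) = 0.01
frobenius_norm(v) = 0.57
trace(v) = -0.55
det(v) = -0.00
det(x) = 0.01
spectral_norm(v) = 0.57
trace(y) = 0.00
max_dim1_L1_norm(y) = 0.21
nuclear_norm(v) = 0.57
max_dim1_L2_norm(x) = 3.14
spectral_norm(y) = 0.18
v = x @ y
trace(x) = 2.38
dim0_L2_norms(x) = [3.72, 0.43]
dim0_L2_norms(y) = [0.1, 0.16]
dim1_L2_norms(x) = [2.03, 3.14]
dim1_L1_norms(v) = [0.39, 0.61]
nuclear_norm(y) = 0.23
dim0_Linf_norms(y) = [0.08, 0.15]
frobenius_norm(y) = 0.19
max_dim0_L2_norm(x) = 3.72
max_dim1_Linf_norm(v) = 0.45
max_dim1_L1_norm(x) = 3.48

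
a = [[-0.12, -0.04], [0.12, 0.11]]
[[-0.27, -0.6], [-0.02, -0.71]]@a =[[-0.04, -0.06],[-0.08, -0.08]]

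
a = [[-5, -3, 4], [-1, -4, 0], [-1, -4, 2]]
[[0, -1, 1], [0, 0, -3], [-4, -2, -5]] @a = [[0, 0, 2], [3, 12, -6], [27, 40, -26]]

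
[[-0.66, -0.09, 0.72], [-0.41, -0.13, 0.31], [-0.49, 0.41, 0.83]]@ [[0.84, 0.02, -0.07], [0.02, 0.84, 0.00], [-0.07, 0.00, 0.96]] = [[-0.61, -0.09, 0.74], [-0.37, -0.12, 0.33], [-0.46, 0.33, 0.83]]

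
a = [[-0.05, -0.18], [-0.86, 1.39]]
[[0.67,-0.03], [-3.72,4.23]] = a @ [[-1.17, -3.20], [-3.4, 1.06]]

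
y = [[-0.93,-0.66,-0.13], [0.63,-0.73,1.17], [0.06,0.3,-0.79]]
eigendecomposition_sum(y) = [[-1.29-0.43j, -0.02-0.67j, (-2.17-0.98j)], [(0.12+0.67j), (-0.29+0.17j), 0.08+1.20j], [(0.52+0.27j), (-0.03+0.29j), 0.86+0.56j]] + [[-1.29+0.43j, -0.02+0.67j, -2.17+0.98j],[0.12-0.67j, -0.29-0.17j, (0.08-1.2j)],[(0.52-0.27j), (-0.03-0.29j), (0.86-0.56j)]] + [[1.65+0.00j,(-0.62+0j),(4.21+0j)],  [0.40+0.00j,-0.15+0.00j,(1.02+0j)],  [(-0.99-0j),0.37-0.00j,-2.51-0.00j]]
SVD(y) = [[-0.10, -0.97, 0.2],  [0.89, 0.00, 0.46],  [-0.45, 0.23, 0.87]] @ diag([1.6981105276559756, 1.1633164701915786, 0.31131242513743534]) @ [[0.37, -0.42, 0.83], [0.79, 0.61, -0.04], [0.49, -0.67, -0.56]]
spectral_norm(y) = 1.70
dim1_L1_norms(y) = [1.72, 2.53, 1.15]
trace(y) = -2.45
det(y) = -0.61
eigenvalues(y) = [(-0.72+0.3j), (-0.72-0.3j), (-1.01+0j)]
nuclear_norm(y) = 3.17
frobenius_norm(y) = 2.08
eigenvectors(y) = [[(0.83+0j), (0.83-0j), -0.84+0.00j],  [-0.20-0.37j, -0.20+0.37j, (-0.2+0j)],  [(-0.36-0.05j), (-0.36+0.05j), 0.50+0.00j]]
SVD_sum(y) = [[-0.06,0.07,-0.14], [0.56,-0.64,1.25], [-0.28,0.32,-0.63]] + [[-0.9, -0.69, 0.05], [0.0, 0.00, -0.00], [0.21, 0.16, -0.01]] + [[0.03, -0.04, -0.04],[0.07, -0.1, -0.08],[0.13, -0.18, -0.15]]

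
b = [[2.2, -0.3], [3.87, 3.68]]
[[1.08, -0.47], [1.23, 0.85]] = b @ [[0.47, -0.16], [-0.16, 0.4]]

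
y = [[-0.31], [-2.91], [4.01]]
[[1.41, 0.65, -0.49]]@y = [[-4.29]]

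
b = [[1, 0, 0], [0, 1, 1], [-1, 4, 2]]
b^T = [[1, 0, -1], [0, 1, 4], [0, 1, 2]]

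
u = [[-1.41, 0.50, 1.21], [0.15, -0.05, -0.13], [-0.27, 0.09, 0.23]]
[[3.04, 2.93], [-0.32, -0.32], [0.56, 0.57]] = u@[[1.36, -0.74], [2.2, -1.74], [3.19, 2.28]]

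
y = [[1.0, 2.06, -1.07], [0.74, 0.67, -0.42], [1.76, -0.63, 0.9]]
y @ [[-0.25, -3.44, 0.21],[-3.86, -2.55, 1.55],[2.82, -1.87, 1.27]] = [[-11.22, -6.69, 2.04],[-3.96, -3.47, 0.66],[4.53, -6.13, 0.54]]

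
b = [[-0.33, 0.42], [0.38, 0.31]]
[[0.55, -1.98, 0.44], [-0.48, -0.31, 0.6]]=b@[[-1.41, 1.85, 0.45], [0.19, -3.27, 1.39]]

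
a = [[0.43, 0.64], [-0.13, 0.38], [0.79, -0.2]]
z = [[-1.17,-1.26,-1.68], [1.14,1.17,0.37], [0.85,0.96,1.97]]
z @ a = [[-1.67, -0.89], [0.63, 1.10], [1.80, 0.51]]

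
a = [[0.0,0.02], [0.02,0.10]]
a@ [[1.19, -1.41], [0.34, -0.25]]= [[0.01, -0.0], [0.06, -0.05]]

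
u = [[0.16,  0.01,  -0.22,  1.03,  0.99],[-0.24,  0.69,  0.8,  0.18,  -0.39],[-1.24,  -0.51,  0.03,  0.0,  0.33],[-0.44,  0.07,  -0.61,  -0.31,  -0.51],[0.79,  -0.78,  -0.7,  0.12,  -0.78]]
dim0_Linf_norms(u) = [1.24, 0.78, 0.8, 1.03, 0.99]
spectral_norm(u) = 1.84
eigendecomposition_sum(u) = [[(0.29-0.11j),-0.04-0.18j,(-0.24+0.08j),(0.18-0.18j),0.08+0.02j], [-0.29+0.61j,0.33+0.23j,0.25-0.48j,(-0.01+0.53j),-0.16+0.09j], [(-0.22-0.18j),-0.13+0.11j,0.17+0.15j,-0.22-0.06j,(-0.02-0.08j)], [(-0.02+0.28j),(0.16+0.04j),(0.02-0.22j),(0.08+0.21j),-0.05+0.06j], [0.27-0.30j,(-0.15-0.19j),(-0.22+0.23j),(0.1-0.3j),0.11-0.02j]] + [[0.29+0.11j, -0.04+0.18j, (-0.24-0.08j), 0.18+0.18j, (0.08-0.02j)], [-0.29-0.61j, 0.33-0.23j, 0.25+0.48j, (-0.01-0.53j), (-0.16-0.09j)], [(-0.22+0.18j), (-0.13-0.11j), (0.17-0.15j), -0.22+0.06j, -0.02+0.08j], [(-0.02-0.28j), 0.16-0.04j, (0.02+0.22j), 0.08-0.21j, -0.05-0.06j], [(0.27+0.3j), -0.15+0.19j, -0.22-0.23j, (0.1+0.3j), 0.11+0.02j]] + [[-0.13+0.20j, -0.11+0.22j, 0.05+0.31j, (0.32+0.09j), 0.10+0.28j],[(0.11+0.12j), (0.12+0.11j), 0.21+0.02j, (0.12-0.19j), 0.20-0.01j],[-0.31+0.05j, (-0.3+0.09j), (-0.24+0.32j), 0.19+0.38j, (-0.18+0.33j)],[(-0.16-0.24j), (-0.2-0.22j), (-0.37-0.08j), (-0.24+0.31j), (-0.35-0.02j)],[-0.00-0.01j, -0.00-0.01j, (-0.01-0.01j), -0.01+0.00j, -0.01-0.00j]] + [[-0.13-0.20j, -0.11-0.22j, (0.05-0.31j), (0.32-0.09j), (0.1-0.28j)],[0.11-0.12j, 0.12-0.11j, (0.21-0.02j), (0.12+0.19j), 0.20+0.01j],[(-0.31-0.05j), -0.30-0.09j, -0.24-0.32j, 0.19-0.38j, -0.18-0.33j],[-0.16+0.24j, -0.20+0.22j, (-0.37+0.08j), -0.24-0.31j, (-0.35+0.02j)],[(-0+0.01j), (-0+0.01j), -0.01+0.01j, (-0.01-0j), (-0.01+0j)]] + [[(-0.16-0j),(0.31-0j),0.15+0.00j,(0.04-0j),0.63+0.00j], [0.12+0.00j,-0.22+0.00j,(-0.11-0j),(-0.03+0j),(-0.46-0j)], [(-0.18-0j),0.35-0.00j,(0.18+0j),(0.05-0j),(0.72+0j)], [(-0.07-0j),(0.14-0j),(0.07+0j),0.02-0.00j,0.29+0.00j], [0.25+0.00j,(-0.48+0j),-0.24-0.00j,(-0.06+0j),(-0.98-0j)]]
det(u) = -1.55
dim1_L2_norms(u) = [1.45, 1.17, 1.38, 0.96, 1.53]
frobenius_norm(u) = 2.94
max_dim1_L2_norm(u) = 1.53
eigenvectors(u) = [[-0.24-0.23j,(-0.24+0.23j),(-0.32+0.34j),-0.32-0.34j,(-0.43+0j)], [0.72+0.00j,(0.72-0j),(0.16+0.27j),(0.16-0.27j),0.31+0.00j], [-0.07+0.30j,-0.07-0.30j,-0.60+0.00j,(-0.6-0j),(-0.49+0j)], [(0.28-0.11j),0.28+0.11j,(-0.24-0.51j),(-0.24+0.51j),-0.19+0.00j], [(-0.41-0.13j),(-0.41+0.13j),0.00-0.01j,0.00+0.01j,(0.67+0j)]]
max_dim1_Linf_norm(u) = 1.24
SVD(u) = [[0.28,-0.84,-0.05,-0.20,0.42], [0.3,0.35,0.52,0.25,0.67], [0.41,0.16,-0.77,0.43,0.17], [-0.18,0.35,-0.34,-0.73,0.44], [-0.79,-0.16,-0.14,0.42,0.39]] @ diag([1.839539127930396, 1.584693896767892, 1.4174560070503666, 0.6136651525160328, 0.609897203653187]) @ [[-0.59, 0.33, 0.47, 0.17, 0.55], [-0.44, 0.19, 0.23, -0.59, -0.61], [0.61, 0.59, 0.5, 0.09, -0.16], [0.04, -0.69, 0.67, 0.19, -0.17], [-0.3, 0.17, -0.15, 0.76, -0.52]]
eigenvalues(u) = [(0.98+0.45j), (0.98-0.45j), (-0.5+0.94j), (-0.5-0.94j), (-1.17+0j)]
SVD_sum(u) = [[-0.31,0.17,0.24,0.09,0.29], [-0.33,0.18,0.26,0.09,0.31], [-0.44,0.25,0.35,0.13,0.41], [0.20,-0.11,-0.16,-0.06,-0.18], [0.86,-0.48,-0.68,-0.24,-0.80]] + [[0.59,-0.25,-0.31,0.78,0.81],  [-0.25,0.1,0.13,-0.32,-0.34],  [-0.12,0.05,0.06,-0.15,-0.16],  [-0.25,0.11,0.13,-0.33,-0.34],  [0.11,-0.05,-0.06,0.15,0.16]] + [[-0.04, -0.04, -0.03, -0.01, 0.01],[0.45, 0.44, 0.37, 0.07, -0.12],[-0.66, -0.64, -0.55, -0.1, 0.17],[-0.29, -0.28, -0.24, -0.04, 0.08],[-0.12, -0.12, -0.10, -0.02, 0.03]] + [[-0.01, 0.08, -0.08, -0.02, 0.02], [0.01, -0.11, 0.1, 0.03, -0.03], [0.01, -0.18, 0.18, 0.05, -0.05], [-0.02, 0.31, -0.30, -0.09, 0.08], [0.01, -0.18, 0.17, 0.05, -0.04]] + [[-0.08, 0.04, -0.04, 0.2, -0.13], [-0.12, 0.07, -0.06, 0.31, -0.21], [-0.03, 0.02, -0.02, 0.08, -0.05], [-0.08, 0.05, -0.04, 0.20, -0.14], [-0.07, 0.04, -0.04, 0.18, -0.13]]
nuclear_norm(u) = 6.07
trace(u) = -0.21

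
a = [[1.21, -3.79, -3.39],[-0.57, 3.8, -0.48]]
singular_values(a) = [6.0, 2.52]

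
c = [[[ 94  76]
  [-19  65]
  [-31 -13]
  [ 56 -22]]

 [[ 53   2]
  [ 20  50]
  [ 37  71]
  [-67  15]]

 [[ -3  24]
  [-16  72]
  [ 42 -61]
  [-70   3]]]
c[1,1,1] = 50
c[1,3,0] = -67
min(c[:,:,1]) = -61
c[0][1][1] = 65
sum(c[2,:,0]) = -47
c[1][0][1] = 2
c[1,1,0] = 20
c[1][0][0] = 53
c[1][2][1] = 71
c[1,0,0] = 53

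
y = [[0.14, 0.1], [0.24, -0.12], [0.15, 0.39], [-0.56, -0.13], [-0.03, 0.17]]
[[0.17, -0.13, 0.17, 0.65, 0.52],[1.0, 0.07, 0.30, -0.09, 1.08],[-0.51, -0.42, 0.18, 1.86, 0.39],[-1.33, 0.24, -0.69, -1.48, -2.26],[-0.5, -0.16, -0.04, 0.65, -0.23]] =y @ [[2.94, -0.2, 1.24, 1.69, 4.18], [-2.43, -1.0, -0.02, 4.13, -0.61]]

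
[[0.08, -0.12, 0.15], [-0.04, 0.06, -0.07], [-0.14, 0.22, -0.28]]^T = [[0.08,  -0.04,  -0.14],[-0.12,  0.06,  0.22],[0.15,  -0.07,  -0.28]]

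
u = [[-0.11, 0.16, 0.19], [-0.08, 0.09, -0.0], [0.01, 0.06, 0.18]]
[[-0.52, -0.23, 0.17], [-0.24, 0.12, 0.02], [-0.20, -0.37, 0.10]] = u @ [[1.57, -0.89, -1.11], [-1.27, 0.52, -0.71], [-0.75, -2.18, 0.85]]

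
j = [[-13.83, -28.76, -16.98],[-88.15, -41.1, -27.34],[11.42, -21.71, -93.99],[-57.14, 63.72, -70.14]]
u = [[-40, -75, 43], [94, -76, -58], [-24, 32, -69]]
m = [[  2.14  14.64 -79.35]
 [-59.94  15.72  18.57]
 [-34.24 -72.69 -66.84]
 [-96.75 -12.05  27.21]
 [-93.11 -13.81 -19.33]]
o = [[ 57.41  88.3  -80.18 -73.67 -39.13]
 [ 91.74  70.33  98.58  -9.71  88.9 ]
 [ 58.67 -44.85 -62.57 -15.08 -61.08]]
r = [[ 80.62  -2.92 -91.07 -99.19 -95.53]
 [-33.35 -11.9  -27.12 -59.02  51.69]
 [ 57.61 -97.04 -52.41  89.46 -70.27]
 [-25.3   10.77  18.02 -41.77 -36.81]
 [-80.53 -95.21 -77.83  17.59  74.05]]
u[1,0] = 94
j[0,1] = -28.76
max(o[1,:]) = 98.58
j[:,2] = [-16.98, -27.34, -93.99, -70.14]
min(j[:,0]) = -88.15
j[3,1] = 63.72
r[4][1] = -95.21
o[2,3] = -15.08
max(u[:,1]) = 32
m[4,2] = -19.33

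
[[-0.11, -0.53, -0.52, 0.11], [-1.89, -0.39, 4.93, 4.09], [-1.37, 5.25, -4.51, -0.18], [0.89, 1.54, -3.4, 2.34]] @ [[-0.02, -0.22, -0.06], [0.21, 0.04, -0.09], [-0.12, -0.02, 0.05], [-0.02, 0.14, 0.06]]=[[-0.05, 0.03, 0.03], [-0.72, 0.87, 0.64], [1.67, 0.58, -0.63], [0.67, 0.26, -0.22]]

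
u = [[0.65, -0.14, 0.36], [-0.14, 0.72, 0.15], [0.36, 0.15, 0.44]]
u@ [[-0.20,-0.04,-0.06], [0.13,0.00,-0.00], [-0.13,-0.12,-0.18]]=[[-0.20, -0.07, -0.10], [0.1, -0.01, -0.02], [-0.11, -0.07, -0.1]]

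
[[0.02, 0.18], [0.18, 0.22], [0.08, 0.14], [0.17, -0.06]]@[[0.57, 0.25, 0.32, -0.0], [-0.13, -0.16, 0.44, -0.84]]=[[-0.01, -0.02, 0.09, -0.15],[0.07, 0.01, 0.15, -0.18],[0.03, -0.00, 0.09, -0.12],[0.1, 0.05, 0.03, 0.05]]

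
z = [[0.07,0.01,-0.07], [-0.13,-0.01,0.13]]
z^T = [[0.07, -0.13], [0.01, -0.01], [-0.07, 0.13]]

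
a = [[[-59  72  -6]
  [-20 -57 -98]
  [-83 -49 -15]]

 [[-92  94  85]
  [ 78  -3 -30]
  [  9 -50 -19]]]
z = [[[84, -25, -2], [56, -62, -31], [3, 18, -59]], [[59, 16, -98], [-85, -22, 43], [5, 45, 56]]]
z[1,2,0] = 5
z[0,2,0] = 3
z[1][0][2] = -98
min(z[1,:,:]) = -98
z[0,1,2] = -31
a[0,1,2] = -98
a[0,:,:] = [[-59, 72, -6], [-20, -57, -98], [-83, -49, -15]]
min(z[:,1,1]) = -62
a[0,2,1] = -49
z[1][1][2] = 43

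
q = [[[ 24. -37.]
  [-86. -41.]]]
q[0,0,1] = -37.0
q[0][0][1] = -37.0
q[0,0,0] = 24.0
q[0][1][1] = -41.0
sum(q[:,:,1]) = -78.0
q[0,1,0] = -86.0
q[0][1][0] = -86.0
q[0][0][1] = -37.0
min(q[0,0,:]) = -37.0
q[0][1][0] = -86.0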